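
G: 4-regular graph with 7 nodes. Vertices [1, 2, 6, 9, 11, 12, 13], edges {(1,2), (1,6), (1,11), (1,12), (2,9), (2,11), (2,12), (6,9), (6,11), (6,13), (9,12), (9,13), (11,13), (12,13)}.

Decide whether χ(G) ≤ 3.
No, G is not 3-colorable

Suppose a proper 3-coloring c exists. The clique [1, 2, 11] takes 3 distinct colors; by symmetry let c(1) = 1, c(2) = 2, c(11) = 3.
- Vertex 6: neighbors [1, 11] already have colors [1, 3] ⇒ c(6) = 2.
- Vertex 12: neighbors [1, 2] already have colors [1, 2] ⇒ c(12) = 3.
- Vertex 9: neighbors [2, 12] already have colors [2, 3] ⇒ c(9) = 1.
- Vertex 13: neighbors [9, 6, 11] already have colors [1, 2, 3] — all 3 colors blocked. Contradiction.
The forced assignments end in a contradiction, so G has no proper 3-coloring (χ ≥ 4).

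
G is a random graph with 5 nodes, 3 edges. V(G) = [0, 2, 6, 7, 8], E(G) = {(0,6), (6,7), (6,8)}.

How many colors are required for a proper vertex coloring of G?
χ(G) = 2

Clique number ω(G) = 2 (lower bound: χ ≥ ω).
The graph is bipartite (no odd cycle), so 2 colors suffice: χ(G) = 2.
A valid 2-coloring: color 1: [2, 6]; color 2: [0, 7, 8].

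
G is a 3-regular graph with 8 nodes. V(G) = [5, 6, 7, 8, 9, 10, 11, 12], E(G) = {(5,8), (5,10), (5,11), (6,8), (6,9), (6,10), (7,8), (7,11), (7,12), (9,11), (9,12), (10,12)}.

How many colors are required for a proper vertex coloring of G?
χ(G) = 3

Clique number ω(G) = 2 (lower bound: χ ≥ ω).
Odd cycle [12, 9, 6, 8, 7] needs 3 colors (χ ≥ 3).
The coloring below uses 3 colors, so χ(G) = 3.
A valid 3-coloring: color 1: [8, 10, 11]; color 2: [5, 6, 12]; color 3: [7, 9].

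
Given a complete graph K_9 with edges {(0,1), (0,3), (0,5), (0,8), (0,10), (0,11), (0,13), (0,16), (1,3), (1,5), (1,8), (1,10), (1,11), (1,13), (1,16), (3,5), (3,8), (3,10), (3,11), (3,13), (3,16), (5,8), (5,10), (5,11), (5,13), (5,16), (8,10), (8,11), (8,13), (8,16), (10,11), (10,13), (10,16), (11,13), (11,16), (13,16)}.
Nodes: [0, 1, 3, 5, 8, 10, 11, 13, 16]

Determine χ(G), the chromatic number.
Clique number ω(G) = 9 (lower bound: χ ≥ ω).
The clique on [0, 1, 3, 5, 8, 10, 11, 13, 16] has size 9, forcing χ ≥ 9, and the coloring below uses 9 colors, so χ(G) = 9.
A valid 9-coloring: color 1: [16]; color 2: [5]; color 3: [8]; color 4: [13]; color 5: [3]; color 6: [1]; color 7: [10]; color 8: [11]; color 9: [0].

χ(G) = 9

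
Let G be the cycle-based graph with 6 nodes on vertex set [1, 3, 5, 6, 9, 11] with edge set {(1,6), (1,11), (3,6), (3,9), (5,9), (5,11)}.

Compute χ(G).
χ(G) = 2

Clique number ω(G) = 2 (lower bound: χ ≥ ω).
The graph is bipartite (no odd cycle), so 2 colors suffice: χ(G) = 2.
A valid 2-coloring: color 1: [1, 3, 5]; color 2: [6, 9, 11].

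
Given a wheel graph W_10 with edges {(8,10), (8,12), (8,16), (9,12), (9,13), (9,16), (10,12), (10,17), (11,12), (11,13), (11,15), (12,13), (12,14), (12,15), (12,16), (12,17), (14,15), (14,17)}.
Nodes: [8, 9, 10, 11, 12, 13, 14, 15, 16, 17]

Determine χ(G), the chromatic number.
χ(G) = 4

Clique number ω(G) = 3 (lower bound: χ ≥ ω).
Odd cycle [11, 13, 9, 16, 8, 10, 17, 14, 15] needs 3 colors (χ ≥ 3).
Vertex 12 is adjacent to every vertex of [8, 9, 10, 11, 13, 14, 15, 16, 17], which already need 3 colors among themselves, so 12 needs a new color (χ ≥ 4).
The coloring below uses 4 colors, so χ(G) = 4.
A valid 4-coloring: color 1: [12]; color 2: [8, 9, 11, 14]; color 3: [10, 13, 15, 16]; color 4: [17].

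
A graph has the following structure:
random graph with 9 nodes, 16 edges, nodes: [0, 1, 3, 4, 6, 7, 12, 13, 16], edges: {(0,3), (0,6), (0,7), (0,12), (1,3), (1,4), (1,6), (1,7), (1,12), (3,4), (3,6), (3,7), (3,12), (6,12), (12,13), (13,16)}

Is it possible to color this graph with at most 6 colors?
A valid 6-coloring: color 1: [3, 13]; color 2: [0, 1, 16]; color 3: [4, 7, 12]; color 4: [6].
(χ(G) = 4 ≤ 6.)

Yes, G is 6-colorable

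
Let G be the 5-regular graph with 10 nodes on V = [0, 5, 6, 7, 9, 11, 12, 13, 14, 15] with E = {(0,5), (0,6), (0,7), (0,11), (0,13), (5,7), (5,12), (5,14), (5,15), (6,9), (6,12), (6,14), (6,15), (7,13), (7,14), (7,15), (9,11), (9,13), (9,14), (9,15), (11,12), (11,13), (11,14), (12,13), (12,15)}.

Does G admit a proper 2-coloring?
No, G is not 2-colorable

The clique on vertices [0, 11, 13] has size 3 > 2, so it alone needs 3 colors.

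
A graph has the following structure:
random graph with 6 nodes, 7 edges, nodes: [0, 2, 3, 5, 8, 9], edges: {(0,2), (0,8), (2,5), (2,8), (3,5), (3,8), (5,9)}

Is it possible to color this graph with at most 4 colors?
Yes, G is 4-colorable

A valid 4-coloring: color 1: [5, 8]; color 2: [2, 3, 9]; color 3: [0].
(χ(G) = 3 ≤ 4.)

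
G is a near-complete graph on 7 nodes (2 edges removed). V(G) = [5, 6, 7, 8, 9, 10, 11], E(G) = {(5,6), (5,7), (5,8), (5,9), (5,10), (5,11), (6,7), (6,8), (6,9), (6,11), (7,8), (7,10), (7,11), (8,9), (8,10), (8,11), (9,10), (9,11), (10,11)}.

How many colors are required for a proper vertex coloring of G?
Clique number ω(G) = 5 (lower bound: χ ≥ ω).
The clique on [5, 8, 9, 10, 11] has size 5, forcing χ ≥ 5, and the coloring below uses 5 colors, so χ(G) = 5.
A valid 5-coloring: color 1: [5]; color 2: [11]; color 3: [8]; color 4: [7, 9]; color 5: [6, 10].

χ(G) = 5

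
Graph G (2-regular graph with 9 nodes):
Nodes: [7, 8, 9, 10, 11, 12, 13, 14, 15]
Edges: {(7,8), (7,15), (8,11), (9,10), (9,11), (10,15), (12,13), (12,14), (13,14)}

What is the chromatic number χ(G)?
Clique number ω(G) = 3 (lower bound: χ ≥ ω).
The clique on [12, 13, 14] has size 3, forcing χ ≥ 3, and the coloring below uses 3 colors, so χ(G) = 3.
A valid 3-coloring: color 1: [7, 10, 11, 13]; color 2: [8, 9, 12, 15]; color 3: [14].

χ(G) = 3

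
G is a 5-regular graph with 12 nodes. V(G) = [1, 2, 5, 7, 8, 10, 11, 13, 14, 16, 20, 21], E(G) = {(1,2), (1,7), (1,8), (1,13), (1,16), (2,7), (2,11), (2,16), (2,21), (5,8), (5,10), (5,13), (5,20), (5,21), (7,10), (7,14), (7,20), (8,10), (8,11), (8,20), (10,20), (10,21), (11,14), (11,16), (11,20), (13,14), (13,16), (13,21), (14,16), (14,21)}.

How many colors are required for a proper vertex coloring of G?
Clique number ω(G) = 4 (lower bound: χ ≥ ω).
The clique on [5, 8, 10, 20] has size 4, forcing χ ≥ 4, and the coloring below uses 4 colors, so χ(G) = 4.
A valid 4-coloring: color 1: [2, 5, 14]; color 2: [1, 20, 21]; color 3: [10, 11, 13]; color 4: [7, 8, 16].

χ(G) = 4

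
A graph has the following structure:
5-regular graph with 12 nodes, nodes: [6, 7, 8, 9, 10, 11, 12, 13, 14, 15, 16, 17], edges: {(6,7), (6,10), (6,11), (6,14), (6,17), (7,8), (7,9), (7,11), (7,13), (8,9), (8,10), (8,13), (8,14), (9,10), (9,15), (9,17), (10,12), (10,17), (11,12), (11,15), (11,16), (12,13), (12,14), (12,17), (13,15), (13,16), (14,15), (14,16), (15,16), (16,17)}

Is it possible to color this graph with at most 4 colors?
Yes, G is 4-colorable

A valid 4-coloring: color 1: [10, 11, 13, 14]; color 2: [8, 15, 17]; color 3: [6, 9, 12, 16]; color 4: [7].
(χ(G) = 4 ≤ 4.)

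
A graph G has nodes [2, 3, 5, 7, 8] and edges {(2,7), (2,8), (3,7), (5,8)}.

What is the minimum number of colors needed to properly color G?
Clique number ω(G) = 2 (lower bound: χ ≥ ω).
The graph is bipartite (no odd cycle), so 2 colors suffice: χ(G) = 2.
A valid 2-coloring: color 1: [2, 3, 5]; color 2: [7, 8].

χ(G) = 2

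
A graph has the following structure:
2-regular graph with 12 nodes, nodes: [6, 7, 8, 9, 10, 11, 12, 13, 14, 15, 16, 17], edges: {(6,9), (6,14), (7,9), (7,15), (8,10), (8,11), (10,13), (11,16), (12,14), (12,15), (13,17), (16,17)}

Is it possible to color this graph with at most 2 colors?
A valid 2-coloring: color 1: [9, 10, 11, 14, 15, 17]; color 2: [6, 7, 8, 12, 13, 16].
(χ(G) = 2 ≤ 2.)

Yes, G is 2-colorable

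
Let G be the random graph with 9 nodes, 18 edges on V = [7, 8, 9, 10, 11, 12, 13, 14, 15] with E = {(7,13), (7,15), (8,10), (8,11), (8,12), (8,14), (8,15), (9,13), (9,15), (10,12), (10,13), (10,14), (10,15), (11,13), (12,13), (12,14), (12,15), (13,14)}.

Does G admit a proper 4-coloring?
Yes, G is 4-colorable

A valid 4-coloring: color 1: [8, 13]; color 2: [7, 9, 11, 12]; color 3: [10]; color 4: [14, 15].
(χ(G) = 4 ≤ 4.)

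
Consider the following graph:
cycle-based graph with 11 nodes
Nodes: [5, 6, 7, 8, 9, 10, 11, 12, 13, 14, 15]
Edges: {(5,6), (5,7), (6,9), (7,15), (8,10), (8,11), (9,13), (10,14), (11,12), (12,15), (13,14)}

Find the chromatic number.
χ(G) = 3

Clique number ω(G) = 2 (lower bound: χ ≥ ω).
Odd cycle [14, 13, 9, 6, 5, 7, 15, 12, 11, 8, 10] needs 3 colors (χ ≥ 3).
The coloring below uses 3 colors, so χ(G) = 3.
A valid 3-coloring: color 1: [5, 8, 9, 14, 15]; color 2: [6, 7, 10, 12, 13]; color 3: [11].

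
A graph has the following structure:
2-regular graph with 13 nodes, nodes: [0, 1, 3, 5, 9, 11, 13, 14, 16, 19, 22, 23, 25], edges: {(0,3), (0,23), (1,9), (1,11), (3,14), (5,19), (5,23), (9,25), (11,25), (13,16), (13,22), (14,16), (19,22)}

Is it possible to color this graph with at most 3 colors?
A valid 3-coloring: color 1: [3, 9, 11, 16, 19, 23]; color 2: [0, 1, 5, 14, 22, 25]; color 3: [13].
(χ(G) = 3 ≤ 3.)

Yes, G is 3-colorable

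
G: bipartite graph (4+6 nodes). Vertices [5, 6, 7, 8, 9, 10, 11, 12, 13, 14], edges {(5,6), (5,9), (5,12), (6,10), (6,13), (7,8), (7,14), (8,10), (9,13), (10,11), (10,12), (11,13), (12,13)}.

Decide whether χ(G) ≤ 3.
Yes, G is 3-colorable

A valid 3-coloring: color 1: [5, 7, 10, 13]; color 2: [6, 8, 9, 11, 12, 14].
(χ(G) = 2 ≤ 3.)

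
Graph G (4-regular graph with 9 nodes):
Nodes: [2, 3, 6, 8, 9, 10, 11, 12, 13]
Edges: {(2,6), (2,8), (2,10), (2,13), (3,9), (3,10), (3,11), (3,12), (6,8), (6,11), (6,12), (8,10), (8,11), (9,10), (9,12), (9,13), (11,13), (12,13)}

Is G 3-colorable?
Suppose a proper 3-coloring c exists. The clique [2, 6, 8] takes 3 distinct colors; by symmetry let c(2) = 1, c(6) = 2, c(8) = 3.
- Vertex 10: neighbors [2, 8] already have colors [1, 3] ⇒ c(10) = 2.
- Vertex 11: neighbors [6, 8] already have colors [2, 3] ⇒ c(11) = 1.
- Vertex 3: neighbors [11, 10] already have colors [1, 2] ⇒ c(3) = 3.
- Vertex 9: neighbors [10, 3] already have colors [2, 3] ⇒ c(9) = 1.
- Vertex 12: neighbors [9, 6, 3] already have colors [1, 2, 3] — all 3 colors blocked. Contradiction.
The forced assignments end in a contradiction, so G has no proper 3-coloring (χ ≥ 4).

No, G is not 3-colorable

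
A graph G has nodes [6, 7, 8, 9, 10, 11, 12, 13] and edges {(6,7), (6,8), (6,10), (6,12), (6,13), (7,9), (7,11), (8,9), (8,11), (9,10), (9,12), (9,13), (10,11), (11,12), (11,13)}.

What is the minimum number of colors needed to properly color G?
χ(G) = 2

Clique number ω(G) = 2 (lower bound: χ ≥ ω).
The graph is bipartite (no odd cycle), so 2 colors suffice: χ(G) = 2.
A valid 2-coloring: color 1: [6, 9, 11]; color 2: [7, 8, 10, 12, 13].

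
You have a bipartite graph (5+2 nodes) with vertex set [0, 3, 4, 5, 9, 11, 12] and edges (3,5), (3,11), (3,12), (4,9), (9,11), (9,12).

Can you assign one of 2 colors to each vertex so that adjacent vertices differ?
A valid 2-coloring: color 1: [0, 3, 9]; color 2: [4, 5, 11, 12].
(χ(G) = 2 ≤ 2.)

Yes, G is 2-colorable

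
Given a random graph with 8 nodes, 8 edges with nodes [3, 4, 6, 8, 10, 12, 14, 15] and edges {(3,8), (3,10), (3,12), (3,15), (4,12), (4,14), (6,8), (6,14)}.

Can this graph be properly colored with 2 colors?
A valid 2-coloring: color 1: [3, 4, 6]; color 2: [8, 10, 12, 14, 15].
(χ(G) = 2 ≤ 2.)

Yes, G is 2-colorable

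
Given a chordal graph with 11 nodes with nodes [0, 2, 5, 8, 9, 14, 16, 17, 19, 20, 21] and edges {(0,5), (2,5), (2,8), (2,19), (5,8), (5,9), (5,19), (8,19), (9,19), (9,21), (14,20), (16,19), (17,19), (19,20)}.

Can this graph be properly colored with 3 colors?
The clique on vertices [2, 5, 8, 19] has size 4 > 3, so it alone needs 4 colors.

No, G is not 3-colorable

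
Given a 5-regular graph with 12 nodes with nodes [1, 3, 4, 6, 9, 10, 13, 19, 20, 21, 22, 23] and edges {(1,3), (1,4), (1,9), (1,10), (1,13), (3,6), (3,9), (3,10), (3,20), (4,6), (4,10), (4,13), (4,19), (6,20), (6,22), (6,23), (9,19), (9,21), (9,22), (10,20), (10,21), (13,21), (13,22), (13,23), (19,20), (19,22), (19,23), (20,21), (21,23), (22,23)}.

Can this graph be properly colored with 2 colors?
The clique on vertices [1, 3, 9] has size 3 > 2, so it alone needs 3 colors.

No, G is not 2-colorable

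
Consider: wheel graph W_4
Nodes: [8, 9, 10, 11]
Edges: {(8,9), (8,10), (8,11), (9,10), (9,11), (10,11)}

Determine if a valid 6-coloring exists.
A valid 6-coloring: color 1: [9]; color 2: [8]; color 3: [11]; color 4: [10].
(χ(G) = 4 ≤ 6.)

Yes, G is 6-colorable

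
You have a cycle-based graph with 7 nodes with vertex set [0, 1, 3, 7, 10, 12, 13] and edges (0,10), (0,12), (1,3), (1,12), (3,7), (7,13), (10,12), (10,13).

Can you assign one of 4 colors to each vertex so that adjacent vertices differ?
Yes, G is 4-colorable

A valid 4-coloring: color 1: [3, 12, 13]; color 2: [1, 7, 10]; color 3: [0].
(χ(G) = 3 ≤ 4.)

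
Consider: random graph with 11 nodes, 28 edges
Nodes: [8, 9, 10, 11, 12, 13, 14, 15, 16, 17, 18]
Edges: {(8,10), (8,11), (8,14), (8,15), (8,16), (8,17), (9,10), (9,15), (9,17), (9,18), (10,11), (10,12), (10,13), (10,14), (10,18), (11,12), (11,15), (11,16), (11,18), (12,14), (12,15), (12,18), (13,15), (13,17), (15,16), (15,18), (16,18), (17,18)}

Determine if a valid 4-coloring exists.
A valid 4-coloring: color 1: [10, 15, 17]; color 2: [8, 13, 18]; color 3: [9, 11, 14]; color 4: [12, 16].
(χ(G) = 4 ≤ 4.)

Yes, G is 4-colorable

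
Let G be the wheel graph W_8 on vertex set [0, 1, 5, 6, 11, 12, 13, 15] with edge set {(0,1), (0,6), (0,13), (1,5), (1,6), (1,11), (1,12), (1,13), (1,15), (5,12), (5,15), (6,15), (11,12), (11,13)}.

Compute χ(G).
χ(G) = 4

Clique number ω(G) = 3 (lower bound: χ ≥ ω).
Odd cycle [15, 6, 0, 13, 11, 12, 5] needs 3 colors (χ ≥ 3).
Vertex 1 is adjacent to every vertex of [0, 5, 6, 11, 12, 13, 15], which already need 3 colors among themselves, so 1 needs a new color (χ ≥ 4).
The coloring below uses 4 colors, so χ(G) = 4.
A valid 4-coloring: color 1: [1]; color 2: [0, 12, 15]; color 3: [5, 6, 13]; color 4: [11].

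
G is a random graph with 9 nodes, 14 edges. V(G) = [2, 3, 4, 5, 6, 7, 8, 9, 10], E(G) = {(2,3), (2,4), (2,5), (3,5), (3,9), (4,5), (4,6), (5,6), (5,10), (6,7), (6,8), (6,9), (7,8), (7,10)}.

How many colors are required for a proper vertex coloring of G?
Clique number ω(G) = 3 (lower bound: χ ≥ ω).
The clique on [6, 7, 8] has size 3, forcing χ ≥ 3, and the coloring below uses 3 colors, so χ(G) = 3.
A valid 3-coloring: color 1: [2, 6, 10]; color 2: [5, 7, 9]; color 3: [3, 4, 8].

χ(G) = 3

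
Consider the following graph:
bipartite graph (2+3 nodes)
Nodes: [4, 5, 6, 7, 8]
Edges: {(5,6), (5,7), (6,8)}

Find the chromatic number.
Clique number ω(G) = 2 (lower bound: χ ≥ ω).
The graph is bipartite (no odd cycle), so 2 colors suffice: χ(G) = 2.
A valid 2-coloring: color 1: [4, 6, 7]; color 2: [5, 8].

χ(G) = 2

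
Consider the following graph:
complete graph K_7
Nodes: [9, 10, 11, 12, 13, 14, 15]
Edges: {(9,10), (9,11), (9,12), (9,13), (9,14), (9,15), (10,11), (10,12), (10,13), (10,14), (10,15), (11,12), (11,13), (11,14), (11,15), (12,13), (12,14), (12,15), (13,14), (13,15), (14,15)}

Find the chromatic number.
Clique number ω(G) = 7 (lower bound: χ ≥ ω).
The clique on [9, 10, 11, 12, 13, 14, 15] has size 7, forcing χ ≥ 7, and the coloring below uses 7 colors, so χ(G) = 7.
A valid 7-coloring: color 1: [12]; color 2: [13]; color 3: [15]; color 4: [9]; color 5: [11]; color 6: [14]; color 7: [10].

χ(G) = 7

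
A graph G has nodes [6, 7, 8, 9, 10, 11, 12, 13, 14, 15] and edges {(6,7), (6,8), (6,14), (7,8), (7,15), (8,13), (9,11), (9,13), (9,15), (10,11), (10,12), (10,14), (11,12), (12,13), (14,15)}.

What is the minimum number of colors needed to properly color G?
Clique number ω(G) = 3 (lower bound: χ ≥ ω).
The clique on [6, 7, 8] has size 3, forcing χ ≥ 3, and the coloring below uses 3 colors, so χ(G) = 3.
A valid 3-coloring: color 1: [7, 11, 13, 14]; color 2: [6, 9, 12]; color 3: [8, 10, 15].

χ(G) = 3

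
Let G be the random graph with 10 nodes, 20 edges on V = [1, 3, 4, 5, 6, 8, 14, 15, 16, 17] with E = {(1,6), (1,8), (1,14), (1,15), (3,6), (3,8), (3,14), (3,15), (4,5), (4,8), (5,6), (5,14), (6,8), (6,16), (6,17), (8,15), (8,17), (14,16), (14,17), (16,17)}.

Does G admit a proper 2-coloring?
The clique on vertices [1, 8, 15] has size 3 > 2, so it alone needs 3 colors.

No, G is not 2-colorable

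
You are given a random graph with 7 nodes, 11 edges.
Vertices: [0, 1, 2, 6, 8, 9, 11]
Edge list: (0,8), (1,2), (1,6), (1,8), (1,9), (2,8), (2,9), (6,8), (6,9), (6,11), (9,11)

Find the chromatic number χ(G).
Clique number ω(G) = 3 (lower bound: χ ≥ ω).
The clique on [1, 2, 8] has size 3, forcing χ ≥ 3, and the coloring below uses 3 colors, so χ(G) = 3.
A valid 3-coloring: color 1: [8, 9]; color 2: [0, 1, 11]; color 3: [2, 6].

χ(G) = 3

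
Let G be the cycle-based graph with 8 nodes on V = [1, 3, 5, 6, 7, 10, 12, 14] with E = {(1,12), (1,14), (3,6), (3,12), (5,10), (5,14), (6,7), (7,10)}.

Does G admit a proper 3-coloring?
A valid 3-coloring: color 1: [6, 10, 12, 14]; color 2: [1, 3, 5, 7].
(χ(G) = 2 ≤ 3.)

Yes, G is 3-colorable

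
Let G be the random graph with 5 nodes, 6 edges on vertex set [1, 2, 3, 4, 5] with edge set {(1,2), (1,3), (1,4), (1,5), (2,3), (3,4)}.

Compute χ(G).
Clique number ω(G) = 3 (lower bound: χ ≥ ω).
The clique on [1, 2, 3] has size 3, forcing χ ≥ 3, and the coloring below uses 3 colors, so χ(G) = 3.
A valid 3-coloring: color 1: [1]; color 2: [3, 5]; color 3: [2, 4].

χ(G) = 3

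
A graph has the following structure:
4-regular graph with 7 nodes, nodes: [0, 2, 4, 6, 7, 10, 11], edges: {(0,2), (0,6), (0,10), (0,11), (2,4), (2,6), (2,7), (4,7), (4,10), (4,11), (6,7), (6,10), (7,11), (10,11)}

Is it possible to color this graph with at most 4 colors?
A valid 4-coloring: color 1: [0, 4]; color 2: [6, 11]; color 3: [2, 10]; color 4: [7].
(χ(G) = 4 ≤ 4.)

Yes, G is 4-colorable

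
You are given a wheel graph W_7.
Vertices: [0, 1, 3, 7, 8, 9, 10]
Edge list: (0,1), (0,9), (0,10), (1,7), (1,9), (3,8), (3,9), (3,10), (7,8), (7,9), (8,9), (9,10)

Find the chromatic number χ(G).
Clique number ω(G) = 3 (lower bound: χ ≥ ω).
The clique on [0, 1, 9] has size 3, forcing χ ≥ 3, and the coloring below uses 3 colors, so χ(G) = 3.
A valid 3-coloring: color 1: [9]; color 2: [1, 8, 10]; color 3: [0, 3, 7].

χ(G) = 3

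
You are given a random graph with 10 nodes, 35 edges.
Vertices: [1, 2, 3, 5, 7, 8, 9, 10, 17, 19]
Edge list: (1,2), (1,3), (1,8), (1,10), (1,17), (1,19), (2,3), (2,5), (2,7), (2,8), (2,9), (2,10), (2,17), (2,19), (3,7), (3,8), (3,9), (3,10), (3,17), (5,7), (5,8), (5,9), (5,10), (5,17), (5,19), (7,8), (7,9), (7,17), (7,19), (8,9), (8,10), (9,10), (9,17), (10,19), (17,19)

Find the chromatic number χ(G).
χ(G) = 6

Clique number ω(G) = 5 (lower bound: χ ≥ ω).
Suppose a proper 5-coloring c exists. The clique [1, 2, 3, 8, 10] takes 5 distinct colors; by symmetry let c(1) = 1, c(2) = 2, c(3) = 3, c(8) = 4, c(10) = 5.
- Vertex 9: neighbors [2, 3, 8, 10] already have colors [2, 3, 4, 5] ⇒ c(9) = 1.
- Vertex 5: neighbors [9, 2, 8, 10] already have colors [1, 2, 4, 5] ⇒ c(5) = 3.
- Vertex 7: neighbors [9, 2, 3, 8] already have colors [1, 2, 3, 4] ⇒ c(7) = 5.
- Vertex 17: neighbors [1, 2, 3, 7] already have colors [1, 2, 3, 5] ⇒ c(17) = 4.
- Vertex 19: neighbors [1, 2, 5, 17, 7] already have colors [1, 2, 3, 4, 5] — all 5 colors blocked. Contradiction.
The forced assignments end in a contradiction, so G has no proper 5-coloring (χ ≥ 6).
The coloring below uses 6 colors, so χ(G) = 6.
A valid 6-coloring: color 1: [2]; color 2: [1, 5]; color 3: [8, 17]; color 4: [7, 10]; color 5: [9, 19]; color 6: [3].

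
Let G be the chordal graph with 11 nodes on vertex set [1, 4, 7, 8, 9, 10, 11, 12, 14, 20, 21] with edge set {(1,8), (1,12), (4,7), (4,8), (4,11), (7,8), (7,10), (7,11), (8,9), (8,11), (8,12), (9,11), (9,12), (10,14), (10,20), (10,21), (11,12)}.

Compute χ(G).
χ(G) = 4

Clique number ω(G) = 4 (lower bound: χ ≥ ω).
The clique on [8, 9, 11, 12] has size 4, forcing χ ≥ 4, and the coloring below uses 4 colors, so χ(G) = 4.
A valid 4-coloring: color 1: [8, 10]; color 2: [1, 11, 14, 20, 21]; color 3: [7, 12]; color 4: [4, 9].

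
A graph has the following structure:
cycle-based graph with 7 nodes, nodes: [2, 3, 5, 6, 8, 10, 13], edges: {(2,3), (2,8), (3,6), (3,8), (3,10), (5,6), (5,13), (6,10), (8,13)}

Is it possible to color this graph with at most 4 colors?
Yes, G is 4-colorable

A valid 4-coloring: color 1: [3, 5]; color 2: [6, 8]; color 3: [2, 10, 13].
(χ(G) = 3 ≤ 4.)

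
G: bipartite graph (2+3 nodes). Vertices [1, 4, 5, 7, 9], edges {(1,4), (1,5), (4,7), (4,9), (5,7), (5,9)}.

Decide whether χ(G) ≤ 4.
Yes, G is 4-colorable

A valid 4-coloring: color 1: [4, 5]; color 2: [1, 7, 9].
(χ(G) = 2 ≤ 4.)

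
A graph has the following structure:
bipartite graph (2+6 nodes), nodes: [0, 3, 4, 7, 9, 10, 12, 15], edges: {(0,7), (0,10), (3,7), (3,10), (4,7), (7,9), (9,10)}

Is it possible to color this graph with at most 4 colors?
Yes, G is 4-colorable

A valid 4-coloring: color 1: [7, 10, 12, 15]; color 2: [0, 3, 4, 9].
(χ(G) = 2 ≤ 4.)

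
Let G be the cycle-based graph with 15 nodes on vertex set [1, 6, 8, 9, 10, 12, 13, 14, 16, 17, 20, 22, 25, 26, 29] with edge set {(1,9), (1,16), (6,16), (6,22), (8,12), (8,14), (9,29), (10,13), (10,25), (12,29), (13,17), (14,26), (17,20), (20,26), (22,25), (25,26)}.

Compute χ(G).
χ(G) = 3

Clique number ω(G) = 2 (lower bound: χ ≥ ω).
Odd cycle [22, 6, 16, 1, 9, 29, 12, 8, 14, 26, 20, 17, 13, 10, 25] needs 3 colors (χ ≥ 3).
The coloring below uses 3 colors, so χ(G) = 3.
A valid 3-coloring: color 1: [1, 6, 8, 13, 20, 25, 29]; color 2: [9, 10, 12, 16, 17, 22, 26]; color 3: [14].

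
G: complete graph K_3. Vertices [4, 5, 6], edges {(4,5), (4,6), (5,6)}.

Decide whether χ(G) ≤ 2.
The clique on vertices [4, 5, 6] has size 3 > 2, so it alone needs 3 colors.

No, G is not 2-colorable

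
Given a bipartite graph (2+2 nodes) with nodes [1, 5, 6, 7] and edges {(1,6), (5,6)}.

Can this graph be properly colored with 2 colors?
Yes, G is 2-colorable

A valid 2-coloring: color 1: [6, 7]; color 2: [1, 5].
(χ(G) = 2 ≤ 2.)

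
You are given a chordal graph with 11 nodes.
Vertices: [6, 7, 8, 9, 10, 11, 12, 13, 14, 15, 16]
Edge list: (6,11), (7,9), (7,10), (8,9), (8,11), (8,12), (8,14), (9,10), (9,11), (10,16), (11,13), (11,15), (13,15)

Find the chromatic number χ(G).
Clique number ω(G) = 3 (lower bound: χ ≥ ω).
The clique on [7, 9, 10] has size 3, forcing χ ≥ 3, and the coloring below uses 3 colors, so χ(G) = 3.
A valid 3-coloring: color 1: [10, 11, 12, 14]; color 2: [6, 9, 15, 16]; color 3: [7, 8, 13].

χ(G) = 3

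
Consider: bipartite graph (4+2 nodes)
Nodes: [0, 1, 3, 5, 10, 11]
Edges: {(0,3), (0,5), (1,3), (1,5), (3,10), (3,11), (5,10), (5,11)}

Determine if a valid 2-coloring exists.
Yes, G is 2-colorable

A valid 2-coloring: color 1: [3, 5]; color 2: [0, 1, 10, 11].
(χ(G) = 2 ≤ 2.)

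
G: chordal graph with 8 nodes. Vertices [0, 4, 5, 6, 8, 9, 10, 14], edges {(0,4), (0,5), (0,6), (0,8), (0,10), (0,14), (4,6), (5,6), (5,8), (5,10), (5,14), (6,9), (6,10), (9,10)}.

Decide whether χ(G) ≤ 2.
No, G is not 2-colorable

The clique on vertices [0, 5, 6, 10] has size 4 > 2, so it alone needs 4 colors.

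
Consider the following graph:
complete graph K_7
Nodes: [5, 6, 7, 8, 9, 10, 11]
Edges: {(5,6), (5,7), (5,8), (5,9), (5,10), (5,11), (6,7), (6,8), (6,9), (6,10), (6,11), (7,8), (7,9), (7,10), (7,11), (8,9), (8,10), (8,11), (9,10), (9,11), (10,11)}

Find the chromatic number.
Clique number ω(G) = 7 (lower bound: χ ≥ ω).
The clique on [5, 6, 7, 8, 9, 10, 11] has size 7, forcing χ ≥ 7, and the coloring below uses 7 colors, so χ(G) = 7.
A valid 7-coloring: color 1: [9]; color 2: [8]; color 3: [7]; color 4: [6]; color 5: [10]; color 6: [11]; color 7: [5].

χ(G) = 7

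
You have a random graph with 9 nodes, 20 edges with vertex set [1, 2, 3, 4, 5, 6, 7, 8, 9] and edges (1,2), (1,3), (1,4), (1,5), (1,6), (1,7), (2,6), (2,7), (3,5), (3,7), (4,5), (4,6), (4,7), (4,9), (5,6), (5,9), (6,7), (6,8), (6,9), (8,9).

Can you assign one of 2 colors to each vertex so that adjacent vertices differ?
No, G is not 2-colorable

The clique on vertices [1, 2, 6, 7] has size 4 > 2, so it alone needs 4 colors.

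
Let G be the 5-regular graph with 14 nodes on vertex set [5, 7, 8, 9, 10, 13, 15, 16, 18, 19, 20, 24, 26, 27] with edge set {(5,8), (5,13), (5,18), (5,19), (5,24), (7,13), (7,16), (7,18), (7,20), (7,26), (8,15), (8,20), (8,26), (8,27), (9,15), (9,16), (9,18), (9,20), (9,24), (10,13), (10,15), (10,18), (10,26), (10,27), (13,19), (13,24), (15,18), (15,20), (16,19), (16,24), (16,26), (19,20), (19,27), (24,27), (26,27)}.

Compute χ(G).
χ(G) = 4

Clique number ω(G) = 3 (lower bound: χ ≥ ω).
Suppose a proper 3-coloring c exists. The clique [5, 13, 19] takes 3 distinct colors; by symmetry let c(5) = 1, c(13) = 2, c(19) = 3.
- Vertex 24: neighbors [5, 13] already have colors [1, 2] ⇒ c(24) = 3.
- Vertex 7: neighbors [13] already have colors [2]; try each remaining color.
- Case c(7) = 1:
  - Vertex 20: neighbors [7, 19] already have colors [1, 3] ⇒ c(20) = 2.
  - Vertex 8: neighbors [5, 20] already have colors [1, 2] ⇒ c(8) = 3.
  - Vertex 9: neighbors [20, 24] already have colors [2, 3] ⇒ c(9) = 1.
  - Vertex 15: neighbors [9, 20, 8] already have colors [1, 2, 3] — all 3 colors blocked. Contradiction.
- Case c(7) = 3:
  - Vertex 18: neighbors [5, 7] already have colors [1, 3] ⇒ c(18) = 2.
  - Vertex 9: neighbors [18, 24] already have colors [2, 3] ⇒ c(9) = 1.
  - Vertex 15: neighbors [9, 18] already have colors [1, 2] ⇒ c(15) = 3.
  - Vertex 8: neighbors [5, 15] already have colors [1, 3] ⇒ c(8) = 2.
  - Vertex 20: neighbors [9, 8, 7] already have colors [1, 2, 3] — all 3 colors blocked. Contradiction.
Every case ends in a contradiction, so G has no proper 3-coloring (χ ≥ 4).
The coloring below uses 4 colors, so χ(G) = 4.
A valid 4-coloring: color 1: [5, 7, 15, 27]; color 2: [8, 13, 16, 18]; color 3: [9, 10, 19]; color 4: [20, 24, 26].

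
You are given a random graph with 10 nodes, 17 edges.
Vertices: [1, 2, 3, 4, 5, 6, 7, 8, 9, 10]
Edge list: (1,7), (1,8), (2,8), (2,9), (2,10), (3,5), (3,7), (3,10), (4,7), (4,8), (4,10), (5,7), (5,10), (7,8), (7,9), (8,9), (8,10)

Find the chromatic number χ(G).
χ(G) = 4

Clique number ω(G) = 3 (lower bound: χ ≥ ω).
Odd cycle [9, 2, 10, 4, 7] needs 3 colors (χ ≥ 3).
Vertex 8 is adjacent to every vertex of [2, 4, 7, 9, 10], which already need 3 colors among themselves, so 8 needs a new color (χ ≥ 4).
The coloring below uses 4 colors, so χ(G) = 4.
A valid 4-coloring: color 1: [5, 6, 8]; color 2: [7, 10]; color 3: [1, 3, 4, 9]; color 4: [2].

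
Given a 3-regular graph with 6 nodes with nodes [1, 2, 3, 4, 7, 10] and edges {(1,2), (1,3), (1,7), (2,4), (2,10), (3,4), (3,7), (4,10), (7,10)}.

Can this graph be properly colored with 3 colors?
Yes, G is 3-colorable

A valid 3-coloring: color 1: [3, 10]; color 2: [2, 7]; color 3: [1, 4].
(χ(G) = 3 ≤ 3.)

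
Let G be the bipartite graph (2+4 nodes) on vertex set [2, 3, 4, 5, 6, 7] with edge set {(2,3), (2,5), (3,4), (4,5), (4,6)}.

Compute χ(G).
χ(G) = 2

Clique number ω(G) = 2 (lower bound: χ ≥ ω).
The graph is bipartite (no odd cycle), so 2 colors suffice: χ(G) = 2.
A valid 2-coloring: color 1: [2, 4, 7]; color 2: [3, 5, 6].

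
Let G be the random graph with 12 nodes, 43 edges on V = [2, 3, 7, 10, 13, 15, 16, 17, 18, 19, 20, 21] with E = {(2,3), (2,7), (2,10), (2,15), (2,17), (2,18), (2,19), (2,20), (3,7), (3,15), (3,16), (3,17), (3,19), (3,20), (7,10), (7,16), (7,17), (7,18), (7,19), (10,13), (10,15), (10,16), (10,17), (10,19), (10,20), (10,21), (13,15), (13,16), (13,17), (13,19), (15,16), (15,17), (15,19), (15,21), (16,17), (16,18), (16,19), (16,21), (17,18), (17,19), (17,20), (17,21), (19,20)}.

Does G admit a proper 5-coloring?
No, G is not 5-colorable

The clique on vertices [10, 13, 15, 16, 17, 19] has size 6 > 5, so it alone needs 6 colors.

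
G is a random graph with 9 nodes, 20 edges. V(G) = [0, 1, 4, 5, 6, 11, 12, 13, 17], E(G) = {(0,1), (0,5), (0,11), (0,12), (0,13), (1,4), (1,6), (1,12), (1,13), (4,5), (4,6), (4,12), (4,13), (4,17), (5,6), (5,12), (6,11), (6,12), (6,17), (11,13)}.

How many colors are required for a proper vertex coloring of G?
χ(G) = 4

Clique number ω(G) = 4 (lower bound: χ ≥ ω).
The clique on [1, 4, 6, 12] has size 4, forcing χ ≥ 4, and the coloring below uses 4 colors, so χ(G) = 4.
A valid 4-coloring: color 1: [0, 4]; color 2: [6, 13]; color 3: [11, 12, 17]; color 4: [1, 5].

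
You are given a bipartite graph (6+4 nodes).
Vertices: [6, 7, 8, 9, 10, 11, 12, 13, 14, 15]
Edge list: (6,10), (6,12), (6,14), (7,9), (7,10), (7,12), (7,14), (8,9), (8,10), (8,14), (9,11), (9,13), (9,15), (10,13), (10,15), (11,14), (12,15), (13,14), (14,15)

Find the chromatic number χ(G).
χ(G) = 2

Clique number ω(G) = 2 (lower bound: χ ≥ ω).
The graph is bipartite (no odd cycle), so 2 colors suffice: χ(G) = 2.
A valid 2-coloring: color 1: [9, 10, 12, 14]; color 2: [6, 7, 8, 11, 13, 15].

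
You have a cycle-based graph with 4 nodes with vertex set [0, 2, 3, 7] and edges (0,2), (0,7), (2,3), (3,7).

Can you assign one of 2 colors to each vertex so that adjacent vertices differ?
A valid 2-coloring: color 1: [2, 7]; color 2: [0, 3].
(χ(G) = 2 ≤ 2.)

Yes, G is 2-colorable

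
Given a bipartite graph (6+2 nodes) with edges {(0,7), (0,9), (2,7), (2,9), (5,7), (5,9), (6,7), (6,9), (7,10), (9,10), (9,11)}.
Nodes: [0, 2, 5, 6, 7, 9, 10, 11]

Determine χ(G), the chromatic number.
χ(G) = 2

Clique number ω(G) = 2 (lower bound: χ ≥ ω).
The graph is bipartite (no odd cycle), so 2 colors suffice: χ(G) = 2.
A valid 2-coloring: color 1: [7, 9]; color 2: [0, 2, 5, 6, 10, 11].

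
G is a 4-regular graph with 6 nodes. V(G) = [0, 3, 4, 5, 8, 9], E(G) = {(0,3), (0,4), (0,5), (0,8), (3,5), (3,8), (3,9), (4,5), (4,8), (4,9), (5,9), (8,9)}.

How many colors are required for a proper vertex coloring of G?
χ(G) = 3

Clique number ω(G) = 3 (lower bound: χ ≥ ω).
The clique on [0, 3, 8] has size 3, forcing χ ≥ 3, and the coloring below uses 3 colors, so χ(G) = 3.
A valid 3-coloring: color 1: [3, 4]; color 2: [5, 8]; color 3: [0, 9].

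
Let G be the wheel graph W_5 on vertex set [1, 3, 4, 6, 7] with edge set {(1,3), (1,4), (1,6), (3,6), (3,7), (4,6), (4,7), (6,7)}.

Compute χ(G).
Clique number ω(G) = 3 (lower bound: χ ≥ ω).
The clique on [1, 3, 6] has size 3, forcing χ ≥ 3, and the coloring below uses 3 colors, so χ(G) = 3.
A valid 3-coloring: color 1: [6]; color 2: [3, 4]; color 3: [1, 7].

χ(G) = 3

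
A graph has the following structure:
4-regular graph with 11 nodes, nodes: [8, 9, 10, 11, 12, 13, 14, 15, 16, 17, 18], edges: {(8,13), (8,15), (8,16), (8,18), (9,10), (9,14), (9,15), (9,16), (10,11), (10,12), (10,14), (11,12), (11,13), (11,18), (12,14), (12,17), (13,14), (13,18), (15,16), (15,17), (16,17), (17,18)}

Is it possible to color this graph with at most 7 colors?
Yes, G is 7-colorable

A valid 7-coloring: color 1: [8, 9, 12]; color 2: [11, 14, 17]; color 3: [10, 13, 16]; color 4: [15, 18].
(χ(G) = 4 ≤ 7.)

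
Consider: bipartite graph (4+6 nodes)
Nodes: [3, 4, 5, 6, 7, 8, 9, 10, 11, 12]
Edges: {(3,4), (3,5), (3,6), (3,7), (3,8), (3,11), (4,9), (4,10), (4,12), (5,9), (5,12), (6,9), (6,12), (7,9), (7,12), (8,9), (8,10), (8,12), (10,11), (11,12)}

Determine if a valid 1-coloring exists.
Edge (4,9) forces its endpoints to differ, so 1 color is not enough.

No, G is not 1-colorable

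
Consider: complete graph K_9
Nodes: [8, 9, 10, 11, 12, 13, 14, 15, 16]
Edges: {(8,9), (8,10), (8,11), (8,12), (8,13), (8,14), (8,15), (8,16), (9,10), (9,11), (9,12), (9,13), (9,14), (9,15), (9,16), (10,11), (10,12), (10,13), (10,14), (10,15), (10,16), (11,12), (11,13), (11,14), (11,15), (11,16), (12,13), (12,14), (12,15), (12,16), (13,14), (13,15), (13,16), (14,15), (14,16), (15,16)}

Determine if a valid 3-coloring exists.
No, G is not 3-colorable

The clique on vertices [8, 9, 10, 11, 12, 13, 14, 15, 16] has size 9 > 3, so it alone needs 9 colors.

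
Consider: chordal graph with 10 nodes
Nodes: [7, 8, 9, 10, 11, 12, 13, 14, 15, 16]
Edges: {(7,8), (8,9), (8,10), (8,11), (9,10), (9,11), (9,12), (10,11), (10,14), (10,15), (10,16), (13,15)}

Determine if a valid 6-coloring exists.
A valid 6-coloring: color 1: [7, 10, 12, 13]; color 2: [8, 14, 15, 16]; color 3: [9]; color 4: [11].
(χ(G) = 4 ≤ 6.)

Yes, G is 6-colorable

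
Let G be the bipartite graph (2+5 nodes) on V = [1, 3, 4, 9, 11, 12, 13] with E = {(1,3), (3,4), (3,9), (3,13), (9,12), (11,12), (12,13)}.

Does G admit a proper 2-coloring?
A valid 2-coloring: color 1: [3, 12]; color 2: [1, 4, 9, 11, 13].
(χ(G) = 2 ≤ 2.)

Yes, G is 2-colorable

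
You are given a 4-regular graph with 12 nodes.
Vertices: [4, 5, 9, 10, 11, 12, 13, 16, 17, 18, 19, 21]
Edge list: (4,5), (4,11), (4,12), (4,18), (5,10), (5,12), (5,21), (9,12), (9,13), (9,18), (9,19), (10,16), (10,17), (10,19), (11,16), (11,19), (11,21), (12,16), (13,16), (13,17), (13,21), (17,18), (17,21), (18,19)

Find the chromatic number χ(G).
Clique number ω(G) = 3 (lower bound: χ ≥ ω).
The clique on [4, 5, 12] has size 3, forcing χ ≥ 3, and the coloring below uses 3 colors, so χ(G) = 3.
A valid 3-coloring: color 1: [5, 16, 17, 19]; color 2: [4, 9, 10, 21]; color 3: [11, 12, 13, 18].

χ(G) = 3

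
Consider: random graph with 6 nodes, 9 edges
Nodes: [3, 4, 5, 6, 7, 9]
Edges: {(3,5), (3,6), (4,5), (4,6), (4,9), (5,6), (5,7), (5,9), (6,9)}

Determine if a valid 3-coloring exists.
The clique on vertices [4, 5, 6, 9] has size 4 > 3, so it alone needs 4 colors.

No, G is not 3-colorable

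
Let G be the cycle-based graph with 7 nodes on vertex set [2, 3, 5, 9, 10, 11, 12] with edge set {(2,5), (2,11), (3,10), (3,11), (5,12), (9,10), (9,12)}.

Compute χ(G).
Clique number ω(G) = 2 (lower bound: χ ≥ ω).
Odd cycle [9, 10, 3, 11, 2, 5, 12] needs 3 colors (χ ≥ 3).
The coloring below uses 3 colors, so χ(G) = 3.
A valid 3-coloring: color 1: [3, 5, 9]; color 2: [10, 11, 12]; color 3: [2].

χ(G) = 3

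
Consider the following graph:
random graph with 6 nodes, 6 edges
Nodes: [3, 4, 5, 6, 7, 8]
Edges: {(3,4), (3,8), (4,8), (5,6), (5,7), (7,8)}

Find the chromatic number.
χ(G) = 3

Clique number ω(G) = 3 (lower bound: χ ≥ ω).
The clique on [3, 4, 8] has size 3, forcing χ ≥ 3, and the coloring below uses 3 colors, so χ(G) = 3.
A valid 3-coloring: color 1: [5, 8]; color 2: [3, 6, 7]; color 3: [4].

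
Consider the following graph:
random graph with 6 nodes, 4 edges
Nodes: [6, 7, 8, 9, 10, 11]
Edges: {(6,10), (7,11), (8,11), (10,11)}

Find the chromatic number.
χ(G) = 2

Clique number ω(G) = 2 (lower bound: χ ≥ ω).
The graph is bipartite (no odd cycle), so 2 colors suffice: χ(G) = 2.
A valid 2-coloring: color 1: [6, 9, 11]; color 2: [7, 8, 10].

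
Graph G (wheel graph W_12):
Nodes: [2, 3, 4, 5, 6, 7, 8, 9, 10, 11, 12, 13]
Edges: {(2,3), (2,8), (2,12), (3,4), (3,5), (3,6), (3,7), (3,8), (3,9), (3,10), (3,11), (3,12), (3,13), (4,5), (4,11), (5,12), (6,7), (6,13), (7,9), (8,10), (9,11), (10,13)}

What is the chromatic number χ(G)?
Clique number ω(G) = 3 (lower bound: χ ≥ ω).
Odd cycle [13, 6, 7, 9, 11, 4, 5, 12, 2, 8, 10] needs 3 colors (χ ≥ 3).
Vertex 3 is adjacent to every vertex of [2, 4, 5, 6, 7, 8, 9, 10, 11, 12, 13], which already need 3 colors among themselves, so 3 needs a new color (χ ≥ 4).
The coloring below uses 4 colors, so χ(G) = 4.
A valid 4-coloring: color 1: [3]; color 2: [5, 7, 8, 11, 13]; color 3: [4, 6, 9, 10, 12]; color 4: [2].

χ(G) = 4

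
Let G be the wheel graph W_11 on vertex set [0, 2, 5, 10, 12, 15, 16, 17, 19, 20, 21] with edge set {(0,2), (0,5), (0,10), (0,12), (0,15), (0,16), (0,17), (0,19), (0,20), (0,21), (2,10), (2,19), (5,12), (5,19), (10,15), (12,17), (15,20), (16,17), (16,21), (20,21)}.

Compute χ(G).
Clique number ω(G) = 3 (lower bound: χ ≥ ω).
The clique on [0, 2, 10] has size 3, forcing χ ≥ 3, and the coloring below uses 3 colors, so χ(G) = 3.
A valid 3-coloring: color 1: [0]; color 2: [2, 5, 15, 17, 21]; color 3: [10, 12, 16, 19, 20].

χ(G) = 3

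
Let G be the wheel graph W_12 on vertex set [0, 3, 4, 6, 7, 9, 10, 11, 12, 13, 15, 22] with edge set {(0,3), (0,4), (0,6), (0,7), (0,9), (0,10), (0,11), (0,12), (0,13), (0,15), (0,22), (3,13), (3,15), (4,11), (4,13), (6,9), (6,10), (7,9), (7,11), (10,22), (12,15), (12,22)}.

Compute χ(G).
χ(G) = 4

Clique number ω(G) = 3 (lower bound: χ ≥ ω).
Odd cycle [3, 15, 12, 22, 10, 6, 9, 7, 11, 4, 13] needs 3 colors (χ ≥ 3).
Vertex 0 is adjacent to every vertex of [3, 4, 6, 7, 9, 10, 11, 12, 13, 15, 22], which already need 3 colors among themselves, so 0 needs a new color (χ ≥ 4).
The coloring below uses 4 colors, so χ(G) = 4.
A valid 4-coloring: color 1: [0]; color 2: [3, 4, 9, 10, 12]; color 3: [6, 7, 13, 15, 22]; color 4: [11].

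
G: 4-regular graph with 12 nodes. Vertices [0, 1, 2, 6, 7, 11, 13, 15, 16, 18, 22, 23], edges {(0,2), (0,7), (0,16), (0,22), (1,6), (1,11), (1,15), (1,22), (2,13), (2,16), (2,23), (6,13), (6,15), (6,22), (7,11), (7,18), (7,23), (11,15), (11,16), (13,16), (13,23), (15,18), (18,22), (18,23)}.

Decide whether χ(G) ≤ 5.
Yes, G is 5-colorable

A valid 5-coloring: color 1: [1, 16, 23]; color 2: [0, 6, 11, 18]; color 3: [7, 13, 15, 22]; color 4: [2].
(χ(G) = 4 ≤ 5.)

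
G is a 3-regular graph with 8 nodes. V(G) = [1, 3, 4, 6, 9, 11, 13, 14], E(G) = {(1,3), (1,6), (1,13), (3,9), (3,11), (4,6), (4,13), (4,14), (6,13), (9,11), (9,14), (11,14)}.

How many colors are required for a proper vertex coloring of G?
Clique number ω(G) = 3 (lower bound: χ ≥ ω).
The clique on [1, 6, 13] has size 3, forcing χ ≥ 3, and the coloring below uses 3 colors, so χ(G) = 3.
A valid 3-coloring: color 1: [3, 13, 14]; color 2: [1, 4, 9]; color 3: [6, 11].

χ(G) = 3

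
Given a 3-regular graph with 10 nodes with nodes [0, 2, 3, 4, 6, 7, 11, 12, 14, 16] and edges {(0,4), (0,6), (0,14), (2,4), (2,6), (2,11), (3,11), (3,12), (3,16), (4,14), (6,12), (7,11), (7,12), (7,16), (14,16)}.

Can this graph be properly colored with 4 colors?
Yes, G is 4-colorable

A valid 4-coloring: color 1: [4, 6, 11, 16]; color 2: [0, 2, 3, 7]; color 3: [12, 14].
(χ(G) = 3 ≤ 4.)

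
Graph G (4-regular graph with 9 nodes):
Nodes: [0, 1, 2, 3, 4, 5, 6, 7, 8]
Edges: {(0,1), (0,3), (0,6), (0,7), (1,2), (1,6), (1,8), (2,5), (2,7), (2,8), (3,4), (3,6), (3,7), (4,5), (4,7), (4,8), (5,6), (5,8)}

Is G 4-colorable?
A valid 4-coloring: color 1: [0, 2, 4]; color 2: [1, 3, 5]; color 3: [6, 7, 8].
(χ(G) = 3 ≤ 4.)

Yes, G is 4-colorable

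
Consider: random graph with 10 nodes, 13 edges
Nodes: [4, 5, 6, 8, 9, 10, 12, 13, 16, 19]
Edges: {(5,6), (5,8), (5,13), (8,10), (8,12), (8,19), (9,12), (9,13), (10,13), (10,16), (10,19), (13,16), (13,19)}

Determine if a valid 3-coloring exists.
A valid 3-coloring: color 1: [4, 6, 8, 13]; color 2: [5, 10, 12]; color 3: [9, 16, 19].
(χ(G) = 3 ≤ 3.)

Yes, G is 3-colorable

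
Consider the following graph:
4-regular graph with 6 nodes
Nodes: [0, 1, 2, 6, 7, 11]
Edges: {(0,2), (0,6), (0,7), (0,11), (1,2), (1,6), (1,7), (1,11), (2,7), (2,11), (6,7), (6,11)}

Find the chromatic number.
χ(G) = 3

Clique number ω(G) = 3 (lower bound: χ ≥ ω).
The clique on [0, 2, 11] has size 3, forcing χ ≥ 3, and the coloring below uses 3 colors, so χ(G) = 3.
A valid 3-coloring: color 1: [2, 6]; color 2: [0, 1]; color 3: [7, 11].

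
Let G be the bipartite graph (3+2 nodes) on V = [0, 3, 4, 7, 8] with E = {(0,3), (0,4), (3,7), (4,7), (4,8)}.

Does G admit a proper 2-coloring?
Yes, G is 2-colorable

A valid 2-coloring: color 1: [3, 4]; color 2: [0, 7, 8].
(χ(G) = 2 ≤ 2.)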